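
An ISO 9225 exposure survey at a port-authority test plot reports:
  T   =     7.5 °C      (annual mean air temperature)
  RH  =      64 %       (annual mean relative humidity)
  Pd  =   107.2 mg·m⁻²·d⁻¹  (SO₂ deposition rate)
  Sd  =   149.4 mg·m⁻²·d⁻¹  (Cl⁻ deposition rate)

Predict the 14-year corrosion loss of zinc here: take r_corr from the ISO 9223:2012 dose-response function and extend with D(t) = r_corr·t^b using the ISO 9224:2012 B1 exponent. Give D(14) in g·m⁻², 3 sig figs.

zinc: f(T) = +0.038·(T−10) [T≤10 °C] = -0.0950
  SO₂ term: 0.0129·107.2^0.44·exp(0.046·64-0.0950) = 1.743
  Sd branch = 0.0175·Sd^0.57·e^(0.008·RH+0.085·T) = 0.9586 μm/a
  sum: 1.743 + 0.9586 → r_corr = 2.701 μm/a
Power-law: D(14) = r_corr · 14^0.813
  D(14) = 2.701 × 14^0.813 = 2.701 × 8.547 = 23.09 μm
  Mass loss = 23.09 μm × 7.14 g/cm³ = 164.8 g·m⁻²

D(14) = 165 g·m⁻²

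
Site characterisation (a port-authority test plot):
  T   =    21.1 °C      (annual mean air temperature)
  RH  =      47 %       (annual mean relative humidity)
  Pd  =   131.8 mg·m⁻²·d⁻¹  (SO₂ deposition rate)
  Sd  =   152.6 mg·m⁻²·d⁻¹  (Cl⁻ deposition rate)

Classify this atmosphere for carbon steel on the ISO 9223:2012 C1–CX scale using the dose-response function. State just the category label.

C4

carbon steel: temperature factor f = -0.054·(11.1) = -0.5994
  Pd branch = 1.77·Pd^0.52·e^(0.02·RH+f) = 31.5 μm/a
  Cl⁻ term: 0.102·152.6^0.62·exp(0.033·47+0.04·21.1) = 25.27
  r_corr = 31.5 + 25.27 = 56.76 μm/a
Category bounds: 50…80 μm/a bracket r_corr ⇒ C4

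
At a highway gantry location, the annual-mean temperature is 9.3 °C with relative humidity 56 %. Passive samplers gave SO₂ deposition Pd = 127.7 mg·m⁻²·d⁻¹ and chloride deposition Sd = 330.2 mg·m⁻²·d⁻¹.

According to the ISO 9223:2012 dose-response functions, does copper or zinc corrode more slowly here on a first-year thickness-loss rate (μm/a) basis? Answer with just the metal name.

copper: temperature factor f = +0.126·(-0.7) = -0.0882
  sulphur-dioxide contribution → 0.4661 μm/a
  chloride contribution → 0.5811 μm/a
  ⇒ r_corr(copper) = 1.047 μm/a
zinc: temperature factor f = +0.038·(-0.7) = -0.0266
  sulphur-dioxide contribution → 1.395 μm/a
  chloride contribution → 1.647 μm/a
  total first-year rate 3.041 μm/a
Ordering by μm/a: zinc (3.04) > copper (1.05)

copper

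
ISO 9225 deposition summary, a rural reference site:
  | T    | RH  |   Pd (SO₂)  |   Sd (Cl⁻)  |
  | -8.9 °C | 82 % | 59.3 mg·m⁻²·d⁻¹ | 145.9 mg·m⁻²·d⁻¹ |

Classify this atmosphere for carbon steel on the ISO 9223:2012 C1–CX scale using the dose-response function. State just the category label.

carbon steel: f(T) = +0.150·(T−10) [T≤10 °C] = -2.8350
  SO₂ term: 1.77·59.3^0.52·exp(0.02·82-2.8350) = 4.477
  Sd branch = 0.102·Sd^0.62·e^(0.033·RH+0.04·T) = 23.49 μm/a
  r_corr = 4.477 + 23.49 = 27.97 μm/a
Category bounds: 25…50 μm/a bracket r_corr ⇒ C3

C3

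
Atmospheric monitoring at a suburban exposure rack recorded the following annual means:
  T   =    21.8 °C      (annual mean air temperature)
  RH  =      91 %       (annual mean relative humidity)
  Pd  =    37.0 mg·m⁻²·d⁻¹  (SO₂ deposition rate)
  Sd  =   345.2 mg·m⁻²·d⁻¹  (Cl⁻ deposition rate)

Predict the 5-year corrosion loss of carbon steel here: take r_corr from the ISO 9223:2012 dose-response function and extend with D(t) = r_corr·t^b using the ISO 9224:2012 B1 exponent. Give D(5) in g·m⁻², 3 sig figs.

carbon steel: temperature factor f = -0.054·(11.8) = -0.6372
  sulphur-dioxide contribution → 37.77 μm/a
  chloride contribution → 184.1 μm/a
  ⇒ r_corr(carbon steel) = 221.9 μm/a
ISO 9224: D(t) = r_corr · t^b with b = 0.523 (carbon steel, B1)
  D(5) = 221.9 × 5^0.523 = 221.9 × 2.32 = 514.9 μm
  Mass loss = 514.9 μm × 7.85 g/cm³ = 4042 g·m⁻²

D(5) = 4.04e+03 g·m⁻²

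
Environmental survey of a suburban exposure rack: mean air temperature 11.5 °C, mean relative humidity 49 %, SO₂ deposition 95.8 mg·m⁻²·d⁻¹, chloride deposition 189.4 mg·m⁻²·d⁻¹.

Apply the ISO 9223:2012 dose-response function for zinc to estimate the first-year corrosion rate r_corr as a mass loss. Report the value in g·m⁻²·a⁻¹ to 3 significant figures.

zinc: temperature factor f = -0.071·(1.5) = -0.1065
  sulphur-dioxide contribution → 0.8223 μm/a
  chloride contribution → 1.367 μm/a
  ⇒ r_corr(zinc) = 2.19 μm/a
Convert to mass loss: 2.19 μm/a × 7.14 g/cm³ = 15.63 g·m⁻²·a⁻¹

r_corr = 15.6 g·m⁻²·a⁻¹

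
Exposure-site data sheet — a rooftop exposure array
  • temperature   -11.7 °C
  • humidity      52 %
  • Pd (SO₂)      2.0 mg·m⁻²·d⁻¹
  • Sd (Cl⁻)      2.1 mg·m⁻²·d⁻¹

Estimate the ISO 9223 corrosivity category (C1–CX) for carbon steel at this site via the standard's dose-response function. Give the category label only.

C1

carbon steel: temperature factor f = +0.150·(-21.7) = -3.2550
  Pd branch = 1.77·Pd^0.52·e^(0.02·RH+f) = 0.277 μm/a
  Cl⁻ term: 0.102·2.1^0.62·exp(0.033·52+0.04·-11.7) = 0.5628
  sum: 0.277 + 0.5628 → r_corr = 0.8399 μm/a
Category bounds: 0…1.3 μm/a bracket r_corr ⇒ C1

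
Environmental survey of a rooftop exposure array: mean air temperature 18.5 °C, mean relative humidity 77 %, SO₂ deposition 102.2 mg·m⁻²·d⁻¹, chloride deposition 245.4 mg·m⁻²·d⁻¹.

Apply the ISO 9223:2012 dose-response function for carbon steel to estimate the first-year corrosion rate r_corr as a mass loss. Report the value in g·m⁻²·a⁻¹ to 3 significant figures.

carbon steel: f(T) = -0.054·(T−10) [T>10 °C] = -0.4590
  Pd branch = 1.77·Pd^0.52·e^(0.02·RH+f) = 57.86 μm/a
  Cl⁻ term: 0.102·245.4^0.62·exp(0.033·77+0.04·18.5) = 82.27
  sum: 57.86 + 82.27 → r_corr = 140.1 μm/a
Convert to mass loss: 140.1 μm/a × 7.85 g/cm³ = 1100 g·m⁻²·a⁻¹

r_corr = 1.10e+03 g·m⁻²·a⁻¹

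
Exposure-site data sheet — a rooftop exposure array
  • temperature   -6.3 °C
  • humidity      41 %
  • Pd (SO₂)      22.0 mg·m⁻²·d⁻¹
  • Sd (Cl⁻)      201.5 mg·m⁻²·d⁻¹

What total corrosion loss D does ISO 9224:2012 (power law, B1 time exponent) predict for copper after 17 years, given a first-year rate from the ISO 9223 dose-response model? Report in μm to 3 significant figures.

copper: temperature factor f = +0.126·(-16.3) = -2.0538
  sulphur-dioxide contribution → 0.01706 μm/a
  chloride contribution → 0.138 μm/a
  total first-year rate 0.155 μm/a
Power-law: D(17) = r_corr · 17^0.667
  D(17) = 0.155 × 17^0.667 = 0.155 × 6.618 = 1.026 μm

D(17) = 1.03 μm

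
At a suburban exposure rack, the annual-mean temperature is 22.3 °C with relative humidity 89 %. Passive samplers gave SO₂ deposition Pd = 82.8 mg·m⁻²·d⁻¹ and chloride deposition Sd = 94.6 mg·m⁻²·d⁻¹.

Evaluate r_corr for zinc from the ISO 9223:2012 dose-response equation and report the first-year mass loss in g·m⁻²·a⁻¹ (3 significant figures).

zinc: f(T) = -0.071·(T−10) [T>10 °C] = -0.8733
  sulphur-dioxide contribution → 2.256 μm/a
  chloride contribution → 3.175 μm/a
  ⇒ r_corr(zinc) = 5.43 μm/a
Convert to mass loss: 5.43 μm/a × 7.14 g/cm³ = 38.77 g·m⁻²·a⁻¹

r_corr = 38.8 g·m⁻²·a⁻¹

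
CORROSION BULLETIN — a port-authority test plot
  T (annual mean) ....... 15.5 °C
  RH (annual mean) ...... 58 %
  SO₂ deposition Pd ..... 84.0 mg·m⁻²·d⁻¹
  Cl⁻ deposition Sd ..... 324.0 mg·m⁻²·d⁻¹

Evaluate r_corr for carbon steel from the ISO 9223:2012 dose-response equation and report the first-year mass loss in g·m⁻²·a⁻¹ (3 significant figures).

r_corr = 693 g·m⁻²·a⁻¹

carbon steel: temperature factor f = -0.054·(5.5) = -0.2970
  Pd branch = 1.77·Pd^0.52·e^(0.02·RH+f) = 42.01 μm/a
  Sd branch = 0.102·Sd^0.62·e^(0.033·RH+0.04·T) = 46.31 μm/a
  r_corr = 42.01 + 46.31 = 88.32 μm/a
Convert to mass loss: 88.32 μm/a × 7.85 g/cm³ = 693.3 g·m⁻²·a⁻¹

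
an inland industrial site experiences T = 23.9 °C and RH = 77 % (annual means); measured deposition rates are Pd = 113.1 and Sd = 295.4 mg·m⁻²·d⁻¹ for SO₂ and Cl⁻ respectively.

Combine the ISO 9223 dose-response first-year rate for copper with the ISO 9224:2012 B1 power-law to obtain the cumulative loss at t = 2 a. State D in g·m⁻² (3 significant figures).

copper: temperature factor f = -0.080·(13.9) = -1.1120
  Pd branch = 0.0053·Pd^0.26·e^(0.059·RH+f) = 0.5601 μm/a
  Sd branch = 0.01025·Sd^0.27·e^(0.036·RH+0.049·T) = 2.456 μm/a
  r_corr = 0.5601 + 2.456 = 3.016 μm/a
Long-term exponent b (ISO 9224 Table 2, B1) = 0.667
  D(2) = 3.016 × 2^0.667 = 3.016 × 1.588 = 4.789 μm
  Mass loss = 4.789 μm × 8.96 g/cm³ = 42.91 g·m⁻²

D(2) = 42.9 g·m⁻²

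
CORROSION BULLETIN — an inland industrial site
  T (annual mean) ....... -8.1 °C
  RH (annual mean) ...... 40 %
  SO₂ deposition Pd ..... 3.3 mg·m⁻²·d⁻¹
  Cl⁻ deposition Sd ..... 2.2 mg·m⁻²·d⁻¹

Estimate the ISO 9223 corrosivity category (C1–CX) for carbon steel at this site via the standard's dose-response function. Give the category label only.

carbon steel: temperature factor f = +0.150·(-18.1) = -2.7150
  SO₂ term: 1.77·3.3^0.52·exp(0.02·40-2.7150) = 0.4852
  Sd branch = 0.102·Sd^0.62·e^(0.033·RH+0.04·T) = 0.4503 μm/a
  r_corr = 0.4852 + 0.4503 = 0.9355 μm/a
0.935 μm/a falls in (0, 1.3] for carbon steel → category C1

C1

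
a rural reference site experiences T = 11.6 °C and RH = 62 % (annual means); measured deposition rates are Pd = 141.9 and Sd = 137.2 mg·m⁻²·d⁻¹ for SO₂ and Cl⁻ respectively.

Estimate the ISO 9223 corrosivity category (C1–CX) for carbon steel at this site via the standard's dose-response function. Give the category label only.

carbon steel: temperature factor f = -0.054·(1.6) = -0.0864
  sulphur-dioxide contribution → 73.79 μm/a
  chloride contribution → 26.54 μm/a
  ⇒ r_corr(carbon steel) = 100.3 μm/a
Category bounds: 80…200 μm/a bracket r_corr ⇒ C5

C5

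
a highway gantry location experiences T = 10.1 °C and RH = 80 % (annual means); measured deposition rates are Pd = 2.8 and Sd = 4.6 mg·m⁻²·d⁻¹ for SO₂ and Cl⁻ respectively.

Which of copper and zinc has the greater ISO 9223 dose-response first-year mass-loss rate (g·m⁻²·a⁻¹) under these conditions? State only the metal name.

copper

copper: f(T) = -0.080·(T−10) [T>10 °C] = -0.0080
  Pd branch = 0.0053·Pd^0.26·e^(0.059·RH+f) = 0.7708 μm/a
  Cl⁻ term: 0.01025·4.6^0.27·exp(0.036·80+0.049·10.1) = 0.4522
  sum: 0.7708 + 0.4522 → r_corr = 1.223 μm/a
  mass loss = 1.223 μm/a × 8.96 g/cm³ = 10.96 g·m⁻²·a⁻¹
zinc: f(T) = -0.071·(T−10) [T>10 °C] = -0.0071
  Pd branch = 0.0129·Pd^0.44·e^(0.046·RH+f) = 0.7988 μm/a
  Cl⁻ term: 0.0175·4.6^0.57·exp(0.008·80+0.085·10.1) = 0.1869
  r_corr = 0.7988 + 0.1869 = 0.9857 μm/a
  mass loss = 0.9857 μm/a × 7.14 g/cm³ = 7.038 g·m⁻²·a⁻¹
Ordering by g·m⁻²·a⁻¹: copper (11) > zinc (7.04)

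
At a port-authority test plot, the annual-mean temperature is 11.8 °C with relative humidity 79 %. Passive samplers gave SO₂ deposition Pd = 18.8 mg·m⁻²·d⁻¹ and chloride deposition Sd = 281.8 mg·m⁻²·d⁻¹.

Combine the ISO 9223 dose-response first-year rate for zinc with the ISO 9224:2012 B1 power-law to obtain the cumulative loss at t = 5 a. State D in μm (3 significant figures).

zinc: temperature factor f = -0.071·(1.8) = -0.1278
  sulphur-dioxide contribution → 1.563 μm/a
  chloride contribution → 2.237 μm/a
  ⇒ r_corr(zinc) = 3.799 μm/a
Power-law: D(5) = r_corr · 5^0.813
  D(5) = 3.799 × 5^0.813 = 3.799 × 3.701 = 14.06 μm

D(5) = 14.1 μm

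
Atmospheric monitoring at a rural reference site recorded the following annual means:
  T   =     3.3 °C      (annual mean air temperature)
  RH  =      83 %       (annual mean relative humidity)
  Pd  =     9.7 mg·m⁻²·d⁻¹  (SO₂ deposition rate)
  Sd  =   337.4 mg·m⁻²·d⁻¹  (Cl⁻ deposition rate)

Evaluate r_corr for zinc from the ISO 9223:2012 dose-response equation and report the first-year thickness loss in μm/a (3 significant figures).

r_corr = 2.48 μm/a

zinc: T≤10 °C ⇒ hinge +0.038·(3.3−10) = -0.2546
  sulphur-dioxide contribution → 1.237 μm/a
  chloride contribution → 1.242 μm/a
  total first-year rate 2.479 μm/a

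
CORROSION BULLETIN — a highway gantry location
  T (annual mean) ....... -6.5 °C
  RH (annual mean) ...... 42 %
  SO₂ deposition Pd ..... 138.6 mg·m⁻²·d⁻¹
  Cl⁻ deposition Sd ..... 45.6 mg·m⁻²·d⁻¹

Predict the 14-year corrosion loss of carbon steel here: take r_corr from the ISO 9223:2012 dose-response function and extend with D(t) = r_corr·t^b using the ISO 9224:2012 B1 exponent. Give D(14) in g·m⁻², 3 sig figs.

D(14) = 245 g·m⁻²

carbon steel: T≤10 °C ⇒ hinge +0.150·(-6.5−10) = -2.4750
  sulphur-dioxide contribution → 4.484 μm/a
  chloride contribution → 3.359 μm/a
  total first-year rate 7.842 μm/a
ISO 9224: D(t) = r_corr · t^b with b = 0.523 (carbon steel, B1)
  D(14) = 7.842 × 14^0.523 = 7.842 × 3.976 = 31.18 μm
  Mass loss = 31.18 μm × 7.85 g/cm³ = 244.8 g·m⁻²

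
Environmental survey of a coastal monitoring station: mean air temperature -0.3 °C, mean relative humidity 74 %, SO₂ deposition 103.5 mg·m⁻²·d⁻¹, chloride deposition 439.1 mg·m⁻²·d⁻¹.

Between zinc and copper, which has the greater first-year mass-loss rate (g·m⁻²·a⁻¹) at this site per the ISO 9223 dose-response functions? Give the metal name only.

zinc: T≤10 °C ⇒ hinge +0.038·(-0.3−10) = -0.3914
  Pd branch = 0.0129·Pd^0.44·e^(0.046·RH+f) = 2.021 μm/a
  Sd branch = 0.0175·Sd^0.57·e^(0.008·RH+0.085·T) = 0.9893 μm/a
  r_corr = 2.021 + 0.9893 = 3.01 μm/a
  mass loss = 3.01 μm/a × 7.14 g/cm³ = 21.49 g·m⁻²·a⁻¹
copper: temperature factor f = +0.126·(-10.3) = -1.2978
  Pd branch = 0.0053·Pd^0.26·e^(0.059·RH+f) = 0.3808 μm/a
  Cl⁻ term: 0.01025·439.1^0.27·exp(0.036·74+0.049·-0.3) = 0.7495
  sum: 0.3808 + 0.7495 → r_corr = 1.13 μm/a
  mass loss = 1.13 μm/a × 8.96 g/cm³ = 10.13 g·m⁻²·a⁻¹
Ordering by g·m⁻²·a⁻¹: zinc (21.5) > copper (10.1)

zinc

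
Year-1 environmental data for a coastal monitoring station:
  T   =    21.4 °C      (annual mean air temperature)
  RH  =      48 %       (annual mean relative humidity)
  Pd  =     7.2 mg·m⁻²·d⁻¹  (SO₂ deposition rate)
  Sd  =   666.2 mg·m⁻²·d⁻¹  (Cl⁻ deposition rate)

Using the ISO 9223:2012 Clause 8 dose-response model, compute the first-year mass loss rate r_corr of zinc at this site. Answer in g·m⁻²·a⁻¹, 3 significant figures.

zinc: f(T) = -0.071·(T−10) [T>10 °C] = -0.8094
  sulphur-dioxide contribution → 0.1245 μm/a
  chloride contribution → 6.445 μm/a
  ⇒ r_corr(zinc) = 6.57 μm/a
Convert to mass loss: 6.57 μm/a × 7.14 g/cm³ = 46.91 g·m⁻²·a⁻¹

r_corr = 46.9 g·m⁻²·a⁻¹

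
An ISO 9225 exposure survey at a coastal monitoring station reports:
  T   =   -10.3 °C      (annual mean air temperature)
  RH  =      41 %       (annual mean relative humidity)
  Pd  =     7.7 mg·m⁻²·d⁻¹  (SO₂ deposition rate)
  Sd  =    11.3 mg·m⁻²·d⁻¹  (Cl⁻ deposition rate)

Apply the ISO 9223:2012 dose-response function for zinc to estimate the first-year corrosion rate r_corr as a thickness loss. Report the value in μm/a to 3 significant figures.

zinc: T≤10 °C ⇒ hinge +0.038·(-10.3−10) = -0.7714
  sulphur-dioxide contribution → 0.09654 μm/a
  chloride contribution → 0.04032 μm/a
  ⇒ r_corr(zinc) = 0.1369 μm/a

r_corr = 0.137 μm/a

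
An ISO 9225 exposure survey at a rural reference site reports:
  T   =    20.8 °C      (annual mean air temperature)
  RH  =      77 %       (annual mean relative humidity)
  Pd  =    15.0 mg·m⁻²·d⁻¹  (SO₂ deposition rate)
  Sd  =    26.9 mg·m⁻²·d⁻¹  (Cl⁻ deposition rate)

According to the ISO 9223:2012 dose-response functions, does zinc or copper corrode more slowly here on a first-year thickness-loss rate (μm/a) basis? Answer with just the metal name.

copper

zinc: temperature factor f = -0.071·(10.8) = -0.7668
  sulphur-dioxide contribution → 0.6813 μm/a
  chloride contribution → 1.24 μm/a
  total first-year rate 1.921 μm/a
copper: T>10 °C ⇒ hinge -0.080·(20.8−10) = -0.8640
  sulphur-dioxide contribution → 0.4245 μm/a
  chloride contribution → 1.105 μm/a
  ⇒ r_corr(copper) = 1.529 μm/a
Ordering by μm/a: zinc (1.92) > copper (1.53)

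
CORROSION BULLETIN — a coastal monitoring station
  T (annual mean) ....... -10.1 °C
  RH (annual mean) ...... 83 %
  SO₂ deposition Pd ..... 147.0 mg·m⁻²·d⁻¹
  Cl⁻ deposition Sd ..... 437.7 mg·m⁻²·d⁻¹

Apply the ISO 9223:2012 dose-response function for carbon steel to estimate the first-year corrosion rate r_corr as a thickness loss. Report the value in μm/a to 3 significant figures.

r_corr = 51.8 μm/a

carbon steel: temperature factor f = +0.150·(-20.1) = -3.0150
  sulphur-dioxide contribution → 6.117 μm/a
  chloride contribution → 45.73 μm/a
  ⇒ r_corr(carbon steel) = 51.85 μm/a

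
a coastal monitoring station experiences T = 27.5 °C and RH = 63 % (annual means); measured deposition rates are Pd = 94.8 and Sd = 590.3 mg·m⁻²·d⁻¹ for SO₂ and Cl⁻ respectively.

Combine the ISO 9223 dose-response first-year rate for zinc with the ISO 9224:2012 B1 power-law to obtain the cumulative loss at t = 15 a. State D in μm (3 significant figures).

zinc: T>10 °C ⇒ hinge -0.071·(27.5−10) = -1.2425
  sulphur-dioxide contribution → 0.5004 μm/a
  chloride contribution → 11.39 μm/a
  ⇒ r_corr(zinc) = 11.89 μm/a
Power-law: D(15) = r_corr · 15^0.813
  D(15) = 11.89 × 15^0.813 = 11.89 × 9.04 = 107.5 μm

D(15) = 108 μm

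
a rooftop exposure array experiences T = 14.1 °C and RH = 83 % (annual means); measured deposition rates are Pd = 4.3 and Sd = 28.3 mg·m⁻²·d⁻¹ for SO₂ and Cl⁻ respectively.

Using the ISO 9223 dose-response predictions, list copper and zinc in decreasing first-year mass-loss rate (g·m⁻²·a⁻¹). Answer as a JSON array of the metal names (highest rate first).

copper: T>10 °C ⇒ hinge -0.080·(14.1−10) = -0.3280
  sulphur-dioxide contribution → 0.7469 μm/a
  chloride contribution → 1.001 μm/a
  ⇒ r_corr(copper) = 1.748 μm/a
  mass loss = 1.748 μm/a × 8.96 g/cm³ = 15.66 g·m⁻²·a⁻¹
zinc: T>10 °C ⇒ hinge -0.071·(14.1−10) = -0.2911
  sulphur-dioxide contribution → 0.8337 μm/a
  chloride contribution → 0.7576 μm/a
  total first-year rate 1.591 μm/a
  mass loss = 1.591 μm/a × 7.14 g/cm³ = 11.36 g·m⁻²·a⁻¹
Ordering by g·m⁻²·a⁻¹: copper (15.7) > zinc (11.4)

["copper", "zinc"]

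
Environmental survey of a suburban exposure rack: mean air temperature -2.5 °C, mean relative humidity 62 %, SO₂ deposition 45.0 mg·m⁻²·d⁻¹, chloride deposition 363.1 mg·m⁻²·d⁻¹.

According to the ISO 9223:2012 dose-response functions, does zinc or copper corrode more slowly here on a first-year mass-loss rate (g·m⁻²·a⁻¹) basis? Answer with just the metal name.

copper

zinc: f(T) = +0.038·(T−10) [T≤10 °C] = -0.4750
  SO₂ term: 0.0129·45.0^0.44·exp(0.046·62-0.4750) = 0.7419
  Sd branch = 0.0175·Sd^0.57·e^(0.008·RH+0.085·T) = 0.6689 μm/a
  sum: 0.7419 + 0.6689 → r_corr = 1.411 μm/a
  mass loss = 1.411 μm/a × 7.14 g/cm³ = 10.07 g·m⁻²·a⁻¹
copper: temperature factor f = +0.126·(-12.5) = -1.5750
  Pd branch = 0.0053·Pd^0.26·e^(0.059·RH+f) = 0.1145 μm/a
  Sd branch = 0.01025·Sd^0.27·e^(0.036·RH+0.049·T) = 0.415 μm/a
  sum: 0.1145 + 0.415 → r_corr = 0.5295 μm/a
  mass loss = 0.5295 μm/a × 8.96 g/cm³ = 4.744 g·m⁻²·a⁻¹
Ordering by g·m⁻²·a⁻¹: zinc (10.1) > copper (4.74)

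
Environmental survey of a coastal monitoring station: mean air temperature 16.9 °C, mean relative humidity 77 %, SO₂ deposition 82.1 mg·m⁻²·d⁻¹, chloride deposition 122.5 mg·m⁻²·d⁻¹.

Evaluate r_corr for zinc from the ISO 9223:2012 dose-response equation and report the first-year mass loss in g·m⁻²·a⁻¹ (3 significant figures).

r_corr = 28.6 g·m⁻²·a⁻¹

zinc: temperature factor f = -0.071·(6.9) = -0.4899
  sulphur-dioxide contribution → 1.899 μm/a
  chloride contribution → 2.112 μm/a
  total first-year rate 4.01 μm/a
Convert to mass loss: 4.01 μm/a × 7.14 g/cm³ = 28.63 g·m⁻²·a⁻¹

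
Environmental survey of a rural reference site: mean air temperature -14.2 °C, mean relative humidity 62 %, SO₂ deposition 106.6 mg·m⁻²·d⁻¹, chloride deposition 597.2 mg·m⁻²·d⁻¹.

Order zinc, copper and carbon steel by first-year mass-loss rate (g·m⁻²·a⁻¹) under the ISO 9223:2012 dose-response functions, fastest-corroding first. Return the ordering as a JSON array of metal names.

zinc: f(T) = +0.038·(T−10) [T≤10 °C] = -0.9196
  Pd branch = 0.0129·Pd^0.44·e^(0.046·RH+f) = 0.6951 μm/a
  Sd branch = 0.0175·Sd^0.57·e^(0.008·RH+0.085·T) = 0.3286 μm/a
  r_corr = 0.6951 + 0.3286 = 1.024 μm/a
  mass loss = 1.024 μm/a × 7.14 g/cm³ = 7.309 g·m⁻²·a⁻¹
copper: f(T) = +0.126·(T−10) [T≤10 °C] = -3.0492
  SO₂ term: 0.0053·106.6^0.26·exp(0.059·62-3.0492) = 0.0328
  Cl⁻ term: 0.01025·597.2^0.27·exp(0.036·62+0.049·-14.2) = 0.2676
  sum: 0.0328 + 0.2676 → r_corr = 0.3004 μm/a
  mass loss = 0.3004 μm/a × 8.96 g/cm³ = 2.691 g·m⁻²·a⁻¹
carbon steel: T≤10 °C ⇒ hinge +0.150·(-14.2−10) = -3.6300
  SO₂ term: 1.77·106.6^0.52·exp(0.02·62-3.6300) = 1.838
  Cl⁻ term: 0.102·597.2^0.62·exp(0.033·62+0.04·-14.2) = 23.53
  sum: 1.838 + 23.53 → r_corr = 25.37 μm/a
  mass loss = 25.37 μm/a × 7.85 g/cm³ = 199.2 g·m⁻²·a⁻¹
Ordering by g·m⁻²·a⁻¹: carbon steel (199) > zinc (7.31) > copper (2.69)

["carbon steel", "zinc", "copper"]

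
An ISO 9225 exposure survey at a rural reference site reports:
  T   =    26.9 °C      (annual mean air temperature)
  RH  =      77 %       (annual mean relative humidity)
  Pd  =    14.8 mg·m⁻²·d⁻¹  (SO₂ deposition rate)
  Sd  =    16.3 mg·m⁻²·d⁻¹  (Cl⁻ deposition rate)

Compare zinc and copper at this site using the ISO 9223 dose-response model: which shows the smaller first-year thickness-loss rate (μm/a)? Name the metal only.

copper

zinc: f(T) = -0.071·(T−10) [T>10 °C] = -1.1999
  SO₂ term: 0.0129·14.8^0.44·exp(0.046·77-1.1999) = 0.4392
  Cl⁻ term: 0.0175·16.3^0.57·exp(0.008·77+0.085·26.9) = 1.565
  sum: 0.4392 + 1.565 → r_corr = 2.004 μm/a
copper: temperature factor f = -0.080·(16.9) = -1.3520
  SO₂ term: 0.0053·14.8^0.26·exp(0.059·77-1.3520) = 0.2596
  Cl⁻ term: 0.01025·16.3^0.27·exp(0.036·77+0.049·26.9) = 1.301
  r_corr = 0.2596 + 1.301 = 1.561 μm/a
Ordering by μm/a: zinc (2) > copper (1.56)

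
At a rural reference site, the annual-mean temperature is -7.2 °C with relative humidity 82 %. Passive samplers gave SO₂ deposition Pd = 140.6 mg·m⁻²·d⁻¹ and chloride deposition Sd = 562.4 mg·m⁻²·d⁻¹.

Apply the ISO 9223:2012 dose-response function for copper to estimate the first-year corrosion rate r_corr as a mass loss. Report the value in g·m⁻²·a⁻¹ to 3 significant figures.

copper: T≤10 °C ⇒ hinge +0.126·(-7.2−10) = -2.1672
  SO₂ term: 0.0053·140.6^0.26·exp(0.059·82-2.1672) = 0.2771
  Cl⁻ term: 0.01025·562.4^0.27·exp(0.036·82+0.049·-7.2) = 0.7622
  r_corr = 0.2771 + 0.7622 = 1.039 μm/a
Convert to mass loss: 1.039 μm/a × 8.96 g/cm³ = 9.312 g·m⁻²·a⁻¹

r_corr = 9.31 g·m⁻²·a⁻¹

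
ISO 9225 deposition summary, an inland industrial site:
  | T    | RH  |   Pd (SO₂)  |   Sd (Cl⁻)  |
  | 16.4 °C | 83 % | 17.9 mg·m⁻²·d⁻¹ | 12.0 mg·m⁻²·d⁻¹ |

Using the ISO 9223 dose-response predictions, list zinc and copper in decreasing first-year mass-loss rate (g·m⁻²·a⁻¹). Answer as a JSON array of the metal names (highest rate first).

["copper", "zinc"]

zinc: temperature factor f = -0.071·(6.4) = -0.4544
  sulphur-dioxide contribution → 1.326 μm/a
  chloride contribution → 0.5649 μm/a
  ⇒ r_corr(zinc) = 1.891 μm/a
  mass loss = 1.891 μm/a × 7.14 g/cm³ = 13.5 g·m⁻²·a⁻¹
copper: f(T) = -0.080·(T−10) [T>10 °C] = -0.5120
  sulphur-dioxide contribution → 0.9003 μm/a
  chloride contribution → 0.8887 μm/a
  total first-year rate 1.789 μm/a
  mass loss = 1.789 μm/a × 8.96 g/cm³ = 16.03 g·m⁻²·a⁻¹
Ordering by g·m⁻²·a⁻¹: copper (16) > zinc (13.5)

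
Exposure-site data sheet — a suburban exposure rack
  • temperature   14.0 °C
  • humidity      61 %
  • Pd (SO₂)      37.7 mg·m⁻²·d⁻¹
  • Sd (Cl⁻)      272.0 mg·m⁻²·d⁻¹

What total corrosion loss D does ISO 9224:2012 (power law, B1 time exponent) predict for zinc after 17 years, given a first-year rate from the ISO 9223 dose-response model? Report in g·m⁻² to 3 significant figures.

D(17) = 220 g·m⁻²

zinc: T>10 °C ⇒ hinge -0.071·(14.0−10) = -0.2840
  Pd branch = 0.0129·Pd^0.44·e^(0.046·RH+f) = 0.7934 μm/a
  Cl⁻ term: 0.0175·272.0^0.57·exp(0.008·61+0.085·14.0) = 2.288
  r_corr = 0.7934 + 2.288 = 3.082 μm/a
Power-law: D(17) = r_corr · 17^0.813
  D(17) = 3.082 × 17^0.813 = 3.082 × 10.01 = 30.84 μm
  Mass loss = 30.84 μm × 7.14 g/cm³ = 220.2 g·m⁻²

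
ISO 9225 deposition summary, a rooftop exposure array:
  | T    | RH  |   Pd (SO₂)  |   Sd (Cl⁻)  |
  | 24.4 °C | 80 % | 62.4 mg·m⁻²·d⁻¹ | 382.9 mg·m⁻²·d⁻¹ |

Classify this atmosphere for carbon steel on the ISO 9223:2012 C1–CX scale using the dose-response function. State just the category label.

C5

carbon steel: T>10 °C ⇒ hinge -0.054·(24.4−10) = -0.7776
  sulphur-dioxide contribution → 34.56 μm/a
  chloride contribution → 151.5 μm/a
  ⇒ r_corr(carbon steel) = 186.1 μm/a
Category bounds: 80…200 μm/a bracket r_corr ⇒ C5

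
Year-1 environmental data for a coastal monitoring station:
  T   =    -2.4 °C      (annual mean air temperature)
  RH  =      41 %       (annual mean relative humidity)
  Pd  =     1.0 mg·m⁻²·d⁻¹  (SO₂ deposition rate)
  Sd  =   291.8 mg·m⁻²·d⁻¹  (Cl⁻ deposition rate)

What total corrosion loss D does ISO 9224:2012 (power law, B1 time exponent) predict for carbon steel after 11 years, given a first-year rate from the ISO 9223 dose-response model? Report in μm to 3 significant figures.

D(11) = 44.6 μm

carbon steel: temperature factor f = +0.150·(-12.4) = -1.8600
  SO₂ term: 1.77·1.0^0.52·exp(0.02·41-1.8600) = 0.6256
  Cl⁻ term: 0.102·291.8^0.62·exp(0.033·41+0.04·-2.4) = 12.1
  r_corr = 0.6256 + 12.1 = 12.73 μm/a
ISO 9224: D(t) = r_corr · t^b with b = 0.523 (carbon steel, B1)
  D(11) = 12.73 × 11^0.523 = 12.73 × 3.505 = 44.61 μm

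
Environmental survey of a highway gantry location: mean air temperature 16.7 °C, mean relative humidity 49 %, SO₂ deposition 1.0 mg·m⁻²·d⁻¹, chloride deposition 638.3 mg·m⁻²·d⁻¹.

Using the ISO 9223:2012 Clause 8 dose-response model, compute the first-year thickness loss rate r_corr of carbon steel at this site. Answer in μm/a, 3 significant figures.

carbon steel: temperature factor f = -0.054·(6.7) = -0.3618
  sulphur-dioxide contribution → 3.284 μm/a
  chloride contribution → 54.96 μm/a
  ⇒ r_corr(carbon steel) = 58.25 μm/a

r_corr = 58.2 μm/a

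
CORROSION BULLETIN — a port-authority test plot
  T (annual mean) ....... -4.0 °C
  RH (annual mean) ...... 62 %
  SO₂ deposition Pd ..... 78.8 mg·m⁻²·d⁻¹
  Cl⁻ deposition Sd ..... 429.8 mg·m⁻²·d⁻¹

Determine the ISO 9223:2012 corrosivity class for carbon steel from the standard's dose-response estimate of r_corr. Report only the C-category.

carbon steel: T≤10 °C ⇒ hinge +0.150·(-4.0−10) = -2.1000
  sulphur-dioxide contribution → 7.256 μm/a
  chloride contribution → 28.86 μm/a
  ⇒ r_corr(carbon steel) = 36.12 μm/a
36.1 μm/a falls in (25, 50] for carbon steel → category C3

C3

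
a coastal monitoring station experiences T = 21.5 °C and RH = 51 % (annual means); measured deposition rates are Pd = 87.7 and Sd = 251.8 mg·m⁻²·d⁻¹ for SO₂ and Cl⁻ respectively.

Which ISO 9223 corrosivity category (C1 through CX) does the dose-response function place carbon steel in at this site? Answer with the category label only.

C4

carbon steel: T>10 °C ⇒ hinge -0.054·(21.5−10) = -0.6210
  SO₂ term: 1.77·87.7^0.52·exp(0.02·51-0.6210) = 27.02
  Cl⁻ term: 0.102·251.8^0.62·exp(0.033·51+0.04·21.5) = 39.96
  r_corr = 27.02 + 39.96 = 66.98 μm/a
ISO 9223 Table 2 (carbon steel): 50 < 67 ≤ 80 μm/a ⇒ C4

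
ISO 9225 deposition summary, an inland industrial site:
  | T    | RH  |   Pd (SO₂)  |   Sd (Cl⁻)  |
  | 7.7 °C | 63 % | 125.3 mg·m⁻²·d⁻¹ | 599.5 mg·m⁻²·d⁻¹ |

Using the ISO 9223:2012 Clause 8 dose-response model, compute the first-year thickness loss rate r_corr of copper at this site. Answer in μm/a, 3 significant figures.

copper: f(T) = +0.126·(T−10) [T≤10 °C] = -0.2898
  sulphur-dioxide contribution → 0.573 μm/a
  chloride contribution → 0.812 μm/a
  total first-year rate 1.385 μm/a

r_corr = 1.39 μm/a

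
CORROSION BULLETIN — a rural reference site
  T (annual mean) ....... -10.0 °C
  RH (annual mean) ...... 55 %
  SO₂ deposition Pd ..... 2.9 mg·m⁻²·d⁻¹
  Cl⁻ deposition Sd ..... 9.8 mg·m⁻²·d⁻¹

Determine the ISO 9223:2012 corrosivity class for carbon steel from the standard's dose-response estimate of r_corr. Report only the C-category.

carbon steel: temperature factor f = +0.150·(-20.0) = -3.0000
  SO₂ term: 1.77·2.9^0.52·exp(0.02·55-3.0000) = 0.4605
  Sd branch = 0.102·Sd^0.62·e^(0.033·RH+0.04·T) = 1.729 μm/a
  r_corr = 0.4605 + 1.729 = 2.189 μm/a
2.19 μm/a falls in (1.3, 25] for carbon steel → category C2

C2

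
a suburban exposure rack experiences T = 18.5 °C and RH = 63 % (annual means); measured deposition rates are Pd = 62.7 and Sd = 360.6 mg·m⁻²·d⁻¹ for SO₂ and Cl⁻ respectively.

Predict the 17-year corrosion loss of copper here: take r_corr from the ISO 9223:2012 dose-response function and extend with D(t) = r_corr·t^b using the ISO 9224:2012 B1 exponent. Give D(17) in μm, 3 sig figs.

D(17) = 10.1 μm

copper: T>10 °C ⇒ hinge -0.080·(18.5−10) = -0.6800
  Pd branch = 0.0053·Pd^0.26·e^(0.059·RH+f) = 0.324 μm/a
  Sd branch = 0.01025·Sd^0.27·e^(0.036·RH+0.049·T) = 1.202 μm/a
  r_corr = 0.324 + 1.202 = 1.526 μm/a
ISO 9224: D(t) = r_corr · t^b with b = 0.667 (copper, B1)
  D(17) = 1.526 × 17^0.667 = 1.526 × 6.618 = 10.1 μm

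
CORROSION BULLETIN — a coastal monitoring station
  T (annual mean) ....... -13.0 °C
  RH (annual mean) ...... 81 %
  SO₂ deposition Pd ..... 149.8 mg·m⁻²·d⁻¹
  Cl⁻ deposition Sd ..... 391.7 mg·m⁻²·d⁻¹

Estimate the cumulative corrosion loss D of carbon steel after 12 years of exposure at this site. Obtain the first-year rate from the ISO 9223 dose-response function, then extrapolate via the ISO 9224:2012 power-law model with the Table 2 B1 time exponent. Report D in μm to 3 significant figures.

carbon steel: temperature factor f = +0.150·(-23.0) = -3.4500
  Pd branch = 1.77·Pd^0.52·e^(0.02·RH+f) = 3.841 μm/a
  Sd branch = 0.102·Sd^0.62·e^(0.033·RH+0.04·T) = 35.59 μm/a
  r_corr = 3.841 + 35.59 = 39.43 μm/a
Long-term exponent b (ISO 9224 Table 2, B1) = 0.523
  D(12) = 39.43 × 12^0.523 = 39.43 × 3.668 = 144.6 μm

D(12) = 145 μm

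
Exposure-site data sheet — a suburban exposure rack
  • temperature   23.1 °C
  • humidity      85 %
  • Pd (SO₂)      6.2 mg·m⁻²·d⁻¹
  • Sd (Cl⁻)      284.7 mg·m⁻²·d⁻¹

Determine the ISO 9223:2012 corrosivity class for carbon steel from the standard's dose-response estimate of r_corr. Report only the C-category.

C5

carbon steel: T>10 °C ⇒ hinge -0.054·(23.1−10) = -0.7074
  SO₂ term: 1.77·6.2^0.52·exp(0.02·85-0.7074) = 12.33
  Sd branch = 0.102·Sd^0.62·e^(0.033·RH+0.04·T) = 141.2 μm/a
  r_corr = 12.33 + 141.2 = 153.5 μm/a
Category bounds: 80…200 μm/a bracket r_corr ⇒ C5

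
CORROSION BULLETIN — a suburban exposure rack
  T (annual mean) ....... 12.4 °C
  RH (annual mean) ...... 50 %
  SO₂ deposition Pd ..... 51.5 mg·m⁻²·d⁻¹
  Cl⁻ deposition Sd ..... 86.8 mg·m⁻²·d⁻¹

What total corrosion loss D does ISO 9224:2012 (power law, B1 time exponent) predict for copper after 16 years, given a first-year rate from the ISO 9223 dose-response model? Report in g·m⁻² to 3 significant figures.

copper: temperature factor f = -0.080·(2.4) = -0.1920
  SO₂ term: 0.0053·51.5^0.26·exp(0.059·50-0.1920) = 0.2329
  Cl⁻ term: 0.01025·86.8^0.27·exp(0.036·50+0.049·12.4) = 0.38
  r_corr = 0.2329 + 0.38 = 0.6128 μm/a
ISO 9224: D(t) = r_corr · t^b with b = 0.667 (copper, B1)
  D(16) = 0.6128 × 16^0.667 = 0.6128 × 6.355 = 3.895 μm
  Mass loss = 3.895 μm × 8.96 g/cm³ = 34.9 g·m⁻²

D(16) = 34.9 g·m⁻²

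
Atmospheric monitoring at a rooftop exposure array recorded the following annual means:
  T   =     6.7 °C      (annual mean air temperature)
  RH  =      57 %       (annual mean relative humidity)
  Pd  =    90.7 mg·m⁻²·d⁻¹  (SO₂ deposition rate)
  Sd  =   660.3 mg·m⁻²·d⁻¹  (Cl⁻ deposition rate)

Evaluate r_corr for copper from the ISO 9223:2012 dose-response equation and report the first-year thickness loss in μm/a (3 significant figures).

copper: f(T) = +0.126·(T−10) [T≤10 °C] = -0.4158
  sulphur-dioxide contribution → 0.326 μm/a
  chloride contribution → 0.6394 μm/a
  total first-year rate 0.9654 μm/a

r_corr = 0.965 μm/a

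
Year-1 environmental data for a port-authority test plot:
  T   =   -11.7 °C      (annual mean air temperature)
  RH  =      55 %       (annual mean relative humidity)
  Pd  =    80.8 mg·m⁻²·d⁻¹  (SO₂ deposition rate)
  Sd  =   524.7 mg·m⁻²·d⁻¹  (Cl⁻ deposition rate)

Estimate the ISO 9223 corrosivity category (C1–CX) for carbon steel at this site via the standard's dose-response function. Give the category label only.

carbon steel: f(T) = +0.150·(T−10) [T≤10 °C] = -3.2550
  sulphur-dioxide contribution → 2.013 μm/a
  chloride contribution → 19.05 μm/a
  ⇒ r_corr(carbon steel) = 21.07 μm/a
ISO 9223 Table 2 (carbon steel): 1.3 < 21.1 ≤ 25 μm/a ⇒ C2

C2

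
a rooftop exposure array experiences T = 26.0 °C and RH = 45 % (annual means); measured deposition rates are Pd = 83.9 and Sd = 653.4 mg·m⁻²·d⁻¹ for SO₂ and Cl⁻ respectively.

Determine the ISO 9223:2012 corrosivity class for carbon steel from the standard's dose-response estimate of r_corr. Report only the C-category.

C5

carbon steel: T>10 °C ⇒ hinge -0.054·(26.0−10) = -0.8640
  sulphur-dioxide contribution → 18.36 μm/a
  chloride contribution → 70.89 μm/a
  ⇒ r_corr(carbon steel) = 89.26 μm/a
89.3 μm/a falls in (80, 200] for carbon steel → category C5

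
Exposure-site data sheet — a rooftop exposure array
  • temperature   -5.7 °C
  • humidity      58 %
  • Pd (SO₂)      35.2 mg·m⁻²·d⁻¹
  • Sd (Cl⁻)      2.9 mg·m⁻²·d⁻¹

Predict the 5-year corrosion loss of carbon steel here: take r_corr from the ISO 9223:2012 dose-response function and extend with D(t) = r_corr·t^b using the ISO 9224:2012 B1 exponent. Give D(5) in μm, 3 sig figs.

D(5) = 10.4 μm

carbon steel: temperature factor f = +0.150·(-15.7) = -2.3550
  sulphur-dioxide contribution → 3.413 μm/a
  chloride contribution → 1.065 μm/a
  total first-year rate 4.479 μm/a
ISO 9224: D(t) = r_corr · t^b with b = 0.523 (carbon steel, B1)
  D(5) = 4.479 × 5^0.523 = 4.479 × 2.32 = 10.39 μm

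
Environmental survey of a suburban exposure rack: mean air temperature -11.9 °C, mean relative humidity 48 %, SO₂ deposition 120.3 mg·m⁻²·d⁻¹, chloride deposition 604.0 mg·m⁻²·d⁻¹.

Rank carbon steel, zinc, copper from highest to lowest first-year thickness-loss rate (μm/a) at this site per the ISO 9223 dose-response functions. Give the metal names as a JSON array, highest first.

carbon steel: temperature factor f = +0.150·(-21.9) = -3.2850
  Pd branch = 1.77·Pd^0.52·e^(0.02·RH+f) = 2.089 μm/a
  Sd branch = 0.102·Sd^0.62·e^(0.033·RH+0.04·T) = 16.37 μm/a
  sum: 2.089 + 16.37 → r_corr = 18.46 μm/a
zinc: temperature factor f = +0.038·(-21.9) = -0.8322
  SO₂ term: 0.0129·120.3^0.44·exp(0.046·48-0.8322) = 0.4202
  Sd branch = 0.0175·Sd^0.57·e^(0.008·RH+0.085·T) = 0.3595 μm/a
  sum: 0.4202 + 0.3595 → r_corr = 0.7797 μm/a
copper: temperature factor f = +0.126·(-21.9) = -2.7594
  SO₂ term: 0.0053·120.3^0.26·exp(0.059·48-2.7594) = 0.0198
  Sd branch = 0.01025·Sd^0.27·e^(0.036·RH+0.049·T) = 0.1815 μm/a
  sum: 0.0198 + 0.1815 → r_corr = 0.2013 μm/a
Ordering by μm/a: carbon steel (18.5) > zinc (0.78) > copper (0.201)

["carbon steel", "zinc", "copper"]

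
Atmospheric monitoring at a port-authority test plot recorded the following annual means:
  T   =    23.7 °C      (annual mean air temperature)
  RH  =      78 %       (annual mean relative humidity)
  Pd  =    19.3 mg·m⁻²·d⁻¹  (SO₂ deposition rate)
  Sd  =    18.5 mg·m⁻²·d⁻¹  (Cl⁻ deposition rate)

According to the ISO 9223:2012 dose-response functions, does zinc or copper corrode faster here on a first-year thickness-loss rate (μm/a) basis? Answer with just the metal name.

zinc: f(T) = -0.071·(T−10) [T>10 °C] = -0.9727
  Pd branch = 0.0129·Pd^0.44·e^(0.046·RH+f) = 0.6487 μm/a
  Sd branch = 0.0175·Sd^0.57·e^(0.008·RH+0.085·T) = 1.292 μm/a
  r_corr = 0.6487 + 1.292 = 1.941 μm/a
copper: f(T) = -0.080·(T−10) [T>10 °C] = -1.0960
  Pd branch = 0.0053·Pd^0.26·e^(0.059·RH+f) = 0.3812 μm/a
  Cl⁻ term: 0.01025·18.5^0.27·exp(0.036·78+0.049·23.7) = 1.193
  r_corr = 0.3812 + 1.193 = 1.574 μm/a
Ordering by μm/a: zinc (1.94) > copper (1.57)

zinc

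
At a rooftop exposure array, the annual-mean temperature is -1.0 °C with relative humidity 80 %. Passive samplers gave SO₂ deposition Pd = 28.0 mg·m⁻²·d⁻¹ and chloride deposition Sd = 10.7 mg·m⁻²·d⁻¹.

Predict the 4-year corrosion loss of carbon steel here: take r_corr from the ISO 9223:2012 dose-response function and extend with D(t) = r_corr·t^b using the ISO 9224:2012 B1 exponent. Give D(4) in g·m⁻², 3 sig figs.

carbon steel: temperature factor f = +0.150·(-11.0) = -1.6500
  SO₂ term: 1.77·28.0^0.52·exp(0.02·80-1.6500) = 9.523
  Sd branch = 0.102·Sd^0.62·e^(0.033·RH+0.04·T) = 5.97 μm/a
  r_corr = 9.523 + 5.97 = 15.49 μm/a
Long-term exponent b (ISO 9224 Table 2, B1) = 0.523
  D(4) = 15.49 × 4^0.523 = 15.49 × 2.065 = 31.99 μm
  Mass loss = 31.99 μm × 7.85 g/cm³ = 251.1 g·m⁻²

D(4) = 251 g·m⁻²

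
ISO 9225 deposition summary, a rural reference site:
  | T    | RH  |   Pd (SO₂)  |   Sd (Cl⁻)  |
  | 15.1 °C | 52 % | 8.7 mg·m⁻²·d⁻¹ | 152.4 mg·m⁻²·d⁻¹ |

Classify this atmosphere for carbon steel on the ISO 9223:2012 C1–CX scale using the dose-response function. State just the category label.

C3

carbon steel: temperature factor f = -0.054·(5.1) = -0.2754
  sulphur-dioxide contribution → 11.71 μm/a
  chloride contribution → 23.42 μm/a
  ⇒ r_corr(carbon steel) = 35.13 μm/a
Category bounds: 25…50 μm/a bracket r_corr ⇒ C3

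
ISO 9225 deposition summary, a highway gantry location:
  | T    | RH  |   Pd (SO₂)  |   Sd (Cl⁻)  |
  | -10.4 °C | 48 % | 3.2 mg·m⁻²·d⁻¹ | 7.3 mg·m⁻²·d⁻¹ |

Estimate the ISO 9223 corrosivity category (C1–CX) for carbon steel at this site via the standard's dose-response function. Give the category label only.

C2

carbon steel: f(T) = +0.150·(T−10) [T≤10 °C] = -3.0600
  SO₂ term: 1.77·3.2^0.52·exp(0.02·48-3.0600) = 0.3969
  Cl⁻ term: 0.102·7.3^0.62·exp(0.033·48+0.04·-10.4) = 1.125
  sum: 0.3969 + 1.125 → r_corr = 1.522 μm/a
1.52 μm/a falls in (1.3, 25] for carbon steel → category C2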